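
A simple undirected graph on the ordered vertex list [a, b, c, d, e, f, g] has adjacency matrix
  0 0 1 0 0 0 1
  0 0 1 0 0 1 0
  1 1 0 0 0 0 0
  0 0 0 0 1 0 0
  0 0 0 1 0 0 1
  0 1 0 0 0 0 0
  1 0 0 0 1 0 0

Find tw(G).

A width-1 tree decomposition is:
Bags: B1 = {d, e}  B2 = {e, g}  B3 = {a, g}  B4 = {a, c}  B5 = {b, c}  B6 = {b, f}
Tree: B1–B2, B2–B3, B3–B4, B4–B5, B5–B6
Each bag holds 2 vertices, so the decomposition has width 1, which upper-bounds the treewidth. G has an edge, so its treewidth is at least 1. Combining the bounds, tw(G) = 1.

1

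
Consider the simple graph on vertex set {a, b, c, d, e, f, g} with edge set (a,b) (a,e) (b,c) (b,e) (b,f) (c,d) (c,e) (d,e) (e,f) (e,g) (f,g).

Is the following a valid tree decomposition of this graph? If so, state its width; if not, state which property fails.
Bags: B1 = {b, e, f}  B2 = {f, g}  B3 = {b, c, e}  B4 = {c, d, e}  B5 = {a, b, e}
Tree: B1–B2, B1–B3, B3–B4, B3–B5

No — edge (e,g) lies in no bag.

A tree decomposition must satisfy three properties: every vertex lies in some bag; for every edge, both endpoints lie together in some bag; and for every vertex, the bags containing it form a connected subtree. Here edge (e,g) lies in no bag, so the decomposition is invalid.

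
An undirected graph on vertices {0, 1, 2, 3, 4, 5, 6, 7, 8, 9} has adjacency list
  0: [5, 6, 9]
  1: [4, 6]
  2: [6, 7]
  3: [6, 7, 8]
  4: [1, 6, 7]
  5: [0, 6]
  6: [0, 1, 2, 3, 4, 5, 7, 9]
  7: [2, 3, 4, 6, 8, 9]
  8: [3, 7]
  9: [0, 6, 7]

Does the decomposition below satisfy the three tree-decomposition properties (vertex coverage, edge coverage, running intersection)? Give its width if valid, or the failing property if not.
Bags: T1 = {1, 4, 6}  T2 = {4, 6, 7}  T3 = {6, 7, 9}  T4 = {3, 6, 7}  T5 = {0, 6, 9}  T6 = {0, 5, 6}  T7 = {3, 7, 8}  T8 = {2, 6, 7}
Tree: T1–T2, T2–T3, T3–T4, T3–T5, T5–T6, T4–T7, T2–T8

Every vertex of G appears in some bag (union = {0, 1, 2, 3, 4, 5, 6, 7, 8, 9}); every edge is covered by a bag; and for each vertex v the set of bags containing v is connected in the bag tree. The decomposition is therefore valid. The largest bag has 3 vertices, so the width is 2.

Yes; width 2.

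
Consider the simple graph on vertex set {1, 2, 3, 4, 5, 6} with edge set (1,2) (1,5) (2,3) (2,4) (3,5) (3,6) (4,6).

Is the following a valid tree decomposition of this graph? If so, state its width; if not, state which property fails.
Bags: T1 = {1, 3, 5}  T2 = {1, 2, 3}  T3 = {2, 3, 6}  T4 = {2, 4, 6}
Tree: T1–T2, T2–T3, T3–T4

Vertex coverage: the bags together contain {1, 2, 3, 4, 5, 6}, the full vertex set. Edge coverage: each edge of G has both endpoints in at least one bag. Running intersection: for every vertex, the bags containing it form a connected subtree. All three properties hold, so this is a valid tree decomposition of width max|bag| − 1 = 2, and hence tw(G) ≤ 2.

Yes; width 2.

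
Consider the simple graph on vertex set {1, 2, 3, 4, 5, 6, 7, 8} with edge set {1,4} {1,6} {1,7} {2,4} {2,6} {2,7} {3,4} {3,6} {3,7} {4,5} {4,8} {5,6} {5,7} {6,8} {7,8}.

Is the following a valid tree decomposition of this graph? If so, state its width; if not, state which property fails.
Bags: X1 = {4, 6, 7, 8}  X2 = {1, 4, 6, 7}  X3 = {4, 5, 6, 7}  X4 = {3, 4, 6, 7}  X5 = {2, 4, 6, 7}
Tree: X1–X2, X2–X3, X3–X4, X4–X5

Yes; width 3.

Vertex coverage: the bags together contain {1, 2, 3, 4, 5, 6, 7, 8}, the full vertex set. Edge coverage: each edge of G has both endpoints in at least one bag. Running intersection: for every vertex, the bags containing it form a connected subtree. All three properties hold, so this is a valid tree decomposition of width max|bag| − 1 = 3, and hence tw(G) ≤ 3.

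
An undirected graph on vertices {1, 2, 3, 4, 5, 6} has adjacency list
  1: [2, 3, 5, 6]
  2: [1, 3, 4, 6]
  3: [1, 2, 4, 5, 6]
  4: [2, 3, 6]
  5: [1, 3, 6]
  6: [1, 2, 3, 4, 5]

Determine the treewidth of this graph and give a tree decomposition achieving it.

Treewidth 3.
Bags: B1 = {1, 2, 3, 6}  B2 = {1, 3, 5, 6}  B3 = {2, 3, 4, 6}
Tree: B1–B2, B1–B3

The largest bag has 4 vertices, giving width 3; this decomposition certifies tw(G) ≤ 3. For the lower bound, the 4 vertices {1, 2, 3, 6} are pairwise adjacent, and any tree decomposition puts a clique entirely inside one bag — forcing width ≥ 3. Hence tw(G) = 3 exactly.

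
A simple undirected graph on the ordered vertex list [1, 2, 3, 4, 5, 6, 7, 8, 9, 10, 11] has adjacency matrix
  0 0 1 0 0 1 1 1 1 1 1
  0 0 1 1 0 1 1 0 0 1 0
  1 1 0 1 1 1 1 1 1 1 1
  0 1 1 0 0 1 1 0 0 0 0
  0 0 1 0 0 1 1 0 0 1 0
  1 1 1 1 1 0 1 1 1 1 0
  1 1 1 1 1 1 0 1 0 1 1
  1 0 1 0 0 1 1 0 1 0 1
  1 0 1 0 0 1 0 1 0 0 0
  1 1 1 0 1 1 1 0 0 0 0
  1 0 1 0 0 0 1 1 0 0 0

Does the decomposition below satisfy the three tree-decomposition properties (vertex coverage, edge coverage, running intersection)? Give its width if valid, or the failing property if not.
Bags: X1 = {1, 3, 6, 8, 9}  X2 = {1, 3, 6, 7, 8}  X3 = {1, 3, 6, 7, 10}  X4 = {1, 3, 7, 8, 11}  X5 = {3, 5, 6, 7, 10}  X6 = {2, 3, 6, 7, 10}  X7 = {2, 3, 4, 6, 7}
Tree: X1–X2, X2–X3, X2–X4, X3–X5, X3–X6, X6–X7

Yes; width 4.

Checking the three conditions: (i) the bags cover all of {1, 2, 3, 4, 5, 6, 7, 8, 9, 10, 11}; (ii) for each edge, some bag contains both endpoints; (iii) the bags containing any fixed vertex form a subtree. All hold, so the decomposition is valid with width 5 − 1 = 4.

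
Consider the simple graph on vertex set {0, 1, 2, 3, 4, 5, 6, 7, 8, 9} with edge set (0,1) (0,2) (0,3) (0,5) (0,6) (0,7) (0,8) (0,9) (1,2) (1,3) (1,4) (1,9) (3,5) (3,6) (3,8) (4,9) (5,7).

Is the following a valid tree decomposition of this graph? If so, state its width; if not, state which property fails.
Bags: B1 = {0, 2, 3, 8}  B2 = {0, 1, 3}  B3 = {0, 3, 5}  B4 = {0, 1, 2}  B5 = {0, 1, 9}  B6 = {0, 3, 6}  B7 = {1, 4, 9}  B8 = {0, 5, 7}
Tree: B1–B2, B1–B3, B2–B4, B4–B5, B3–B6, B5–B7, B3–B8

No — bags containing vertex 2 are not connected in the tree.

A tree decomposition must satisfy three properties: every vertex lies in some bag; for every edge, both endpoints lie together in some bag; and for every vertex, the bags containing it form a connected subtree. Here bags containing vertex 2 are not connected in the tree, so the decomposition is invalid.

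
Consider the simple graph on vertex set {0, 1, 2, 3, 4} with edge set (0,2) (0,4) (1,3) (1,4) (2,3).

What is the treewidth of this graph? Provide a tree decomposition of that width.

Treewidth 2.
One such decomposition:
Bags: B1 = {1, 3, 4}  B2 = {0, 3, 4}  B3 = {0, 2, 3}
Tree: B1–B2, B2–B3

Each bag holds 3 vertices, so the decomposition has width 2, which upper-bounds the treewidth. The edges 3–1–4–0–2–3 form a cycle, so G is not a tree and its treewidth is at least 2. Combining the bounds, tw(G) = 2.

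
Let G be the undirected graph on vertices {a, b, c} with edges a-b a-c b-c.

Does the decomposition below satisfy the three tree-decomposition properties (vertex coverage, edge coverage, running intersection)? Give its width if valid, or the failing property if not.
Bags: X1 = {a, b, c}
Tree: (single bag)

Yes; width 2.

Vertex coverage: the bags together contain {a, b, c}, the full vertex set. Edge coverage: each edge of G has both endpoints in at least one bag. Running intersection: for every vertex, the bags containing it form a connected subtree. All three properties hold, so this is a valid tree decomposition of width max|bag| − 1 = 2, and hence tw(G) ≤ 2.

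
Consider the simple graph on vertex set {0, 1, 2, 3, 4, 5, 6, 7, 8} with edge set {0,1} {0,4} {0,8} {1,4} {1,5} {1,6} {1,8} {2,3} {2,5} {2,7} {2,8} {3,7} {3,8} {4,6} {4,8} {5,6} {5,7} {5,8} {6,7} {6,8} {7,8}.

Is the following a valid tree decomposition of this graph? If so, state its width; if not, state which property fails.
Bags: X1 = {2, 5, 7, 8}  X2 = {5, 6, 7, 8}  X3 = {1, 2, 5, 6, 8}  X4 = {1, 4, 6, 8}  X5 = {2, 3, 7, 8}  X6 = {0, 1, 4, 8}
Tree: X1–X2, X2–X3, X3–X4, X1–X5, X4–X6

No — bags containing vertex 2 are not connected in the tree.

A tree decomposition must satisfy three properties: every vertex lies in some bag; for every edge, both endpoints lie together in some bag; and for every vertex, the bags containing it form a connected subtree. Here bags containing vertex 2 are not connected in the tree, so the decomposition is invalid.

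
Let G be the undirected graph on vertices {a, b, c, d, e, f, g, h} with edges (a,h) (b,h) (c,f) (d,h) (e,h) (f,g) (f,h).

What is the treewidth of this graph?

A width-1 tree decomposition is:
Bags: B1 = {b, h}  B2 = {f, h}  B3 = {c, f}  B4 = {f, g}  B5 = {e, h}  B6 = {d, h}  B7 = {a, h}
Tree: B1–B2, B2–B3, B2–B4, B1–B5, B1–B6, B5–B7
Each bag holds 2 vertices, so the decomposition has width 1, which upper-bounds the treewidth. Any graph with an edge has treewidth ≥ 1, and G has the edge h–b. The upper and lower bounds meet at 1, so that is the treewidth.

1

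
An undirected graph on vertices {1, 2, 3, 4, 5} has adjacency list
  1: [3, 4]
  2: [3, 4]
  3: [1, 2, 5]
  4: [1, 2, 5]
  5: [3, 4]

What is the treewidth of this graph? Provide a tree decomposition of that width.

The largest bag has 3 vertices, giving width 2; this decomposition certifies tw(G) ≤ 2. Since 5–4–1–3–5 is a cycle in G, G is not acyclic. Forests are exactly the graphs of treewidth ≤ 1, so tw(G) ≥ 2. Hence tw(G) = 2 exactly.

Treewidth 2.
Bags: B1 = {3, 4, 5}  B2 = {1, 3, 4}  B3 = {2, 3, 4}
Tree: B1–B2, B2–B3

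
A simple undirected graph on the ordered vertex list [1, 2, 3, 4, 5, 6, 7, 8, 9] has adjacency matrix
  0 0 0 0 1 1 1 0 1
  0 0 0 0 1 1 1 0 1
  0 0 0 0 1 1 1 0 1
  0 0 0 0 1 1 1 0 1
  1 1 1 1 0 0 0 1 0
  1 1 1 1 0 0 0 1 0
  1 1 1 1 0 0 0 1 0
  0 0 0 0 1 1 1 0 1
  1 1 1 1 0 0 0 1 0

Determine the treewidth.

4

A width-4 tree decomposition is:
Bags: B1 = {2, 5, 6, 7, 9}  B2 = {4, 5, 6, 7, 9}  B3 = {1, 5, 6, 7, 9}  B4 = {5, 6, 7, 8, 9}  B5 = {3, 5, 6, 7, 9}
Tree: B1–B2, B2–B3, B3–B4, B4–B5
The largest bag has 5 vertices, giving width 4; this decomposition certifies tw(G) ≤ 4. For the lower bound: the 5 vertex sets {2,6}, {4,9}, {1,7}, {5}, {8} are disjoint, each induces a connected subgraph, and every pair is joined by at least one edge of G. Contracting each set to a single vertex therefore yields K_{5} as a minor, and since treewidth is minor-monotone, tw(G) ≥ tw(K_{5}) = 4. Hence tw(G) = 4 exactly.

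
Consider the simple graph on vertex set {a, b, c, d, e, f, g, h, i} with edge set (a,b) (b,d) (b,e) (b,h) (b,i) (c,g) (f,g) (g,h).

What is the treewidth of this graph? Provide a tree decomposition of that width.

The largest bag has 2 vertices, giving width 1; this decomposition certifies tw(G) ≤ 1. Any graph with an edge has treewidth ≥ 1, and G has the edge b–d. The upper and lower bounds meet at 1, so that is the treewidth.

Treewidth 1.
One such decomposition:
Bags: B1 = {b, d}  B2 = {a, b}  B3 = {b, h}  B4 = {g, h}  B5 = {b, i}  B6 = {f, g}  B7 = {c, g}  B8 = {b, e}
Tree: B1–B2, B2–B3, B3–B4, B1–B5, B4–B6, B4–B7, B3–B8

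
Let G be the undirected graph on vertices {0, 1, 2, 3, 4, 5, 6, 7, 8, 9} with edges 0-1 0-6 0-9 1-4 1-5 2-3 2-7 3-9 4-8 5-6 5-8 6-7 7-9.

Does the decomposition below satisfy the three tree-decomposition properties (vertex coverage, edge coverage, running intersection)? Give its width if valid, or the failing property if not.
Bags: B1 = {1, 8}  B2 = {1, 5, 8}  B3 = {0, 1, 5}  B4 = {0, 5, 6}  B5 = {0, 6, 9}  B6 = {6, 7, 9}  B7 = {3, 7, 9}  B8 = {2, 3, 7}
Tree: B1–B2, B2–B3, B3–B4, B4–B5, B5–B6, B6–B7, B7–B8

No — vertex 4 appears in no bag.

A tree decomposition must satisfy three properties: every vertex lies in some bag; for every edge, both endpoints lie together in some bag; and for every vertex, the bags containing it form a connected subtree. Here vertex 4 appears in no bag, so the decomposition is invalid.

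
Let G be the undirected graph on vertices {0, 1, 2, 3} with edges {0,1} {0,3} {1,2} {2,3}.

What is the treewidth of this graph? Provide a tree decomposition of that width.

The largest bag has 3 vertices, giving width 2; this decomposition certifies tw(G) ≤ 2. Since 0–3–2–1–0 is a cycle in G, G is not acyclic. Forests are exactly the graphs of treewidth ≤ 1, so tw(G) ≥ 2. Hence tw(G) = 2 exactly.

Treewidth 2.
Bags: B1 = {0, 2, 3}  B2 = {0, 1, 2}
Tree: B1–B2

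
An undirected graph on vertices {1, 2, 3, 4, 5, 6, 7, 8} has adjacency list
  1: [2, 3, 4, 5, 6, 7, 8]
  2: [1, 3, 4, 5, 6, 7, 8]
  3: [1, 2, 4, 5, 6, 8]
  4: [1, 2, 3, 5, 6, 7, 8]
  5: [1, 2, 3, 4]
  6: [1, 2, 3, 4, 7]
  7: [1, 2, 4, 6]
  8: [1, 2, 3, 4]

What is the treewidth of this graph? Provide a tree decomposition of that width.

Treewidth 4.
One optimal decomposition is:
Bags: B1 = {1, 2, 3, 4, 5}  B2 = {1, 2, 3, 4, 6}  B3 = {1, 2, 4, 6, 7}  B4 = {1, 2, 3, 4, 8}
Tree: B1–B2, B2–B3, B2–B4

Every bag has size at most 5, so the width is 5 − 1 = 4 and tw(G) ≤ 4. On the other hand G contains the 5-clique {1, 2, 3, 4, 8}. A clique must lie in a single bag of any decomposition, so no decomposition can have width below 4. Combining the bounds, tw(G) = 4.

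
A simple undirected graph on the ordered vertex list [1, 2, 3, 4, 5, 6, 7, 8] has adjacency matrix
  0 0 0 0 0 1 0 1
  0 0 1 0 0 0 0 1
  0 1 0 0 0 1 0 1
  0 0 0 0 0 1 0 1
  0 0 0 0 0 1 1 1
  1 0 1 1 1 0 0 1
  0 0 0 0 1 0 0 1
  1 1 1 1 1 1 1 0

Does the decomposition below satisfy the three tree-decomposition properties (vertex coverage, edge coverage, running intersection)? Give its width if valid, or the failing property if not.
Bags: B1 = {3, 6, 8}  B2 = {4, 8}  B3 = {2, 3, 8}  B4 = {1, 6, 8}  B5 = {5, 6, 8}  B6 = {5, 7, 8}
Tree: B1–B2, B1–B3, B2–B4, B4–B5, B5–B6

No — edge (6,4) lies in no bag.

A tree decomposition must satisfy three properties: every vertex lies in some bag; for every edge, both endpoints lie together in some bag; and for every vertex, the bags containing it form a connected subtree. Here edge (6,4) lies in no bag, so the decomposition is invalid.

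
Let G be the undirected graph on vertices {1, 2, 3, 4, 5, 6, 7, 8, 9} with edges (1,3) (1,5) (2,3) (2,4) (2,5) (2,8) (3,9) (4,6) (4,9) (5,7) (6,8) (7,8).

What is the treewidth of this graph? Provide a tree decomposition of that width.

The largest bag has 4 vertices, giving width 3; this decomposition certifies tw(G) ≤ 3. For the lower bound: the 4 vertex sets {6,7,8}, {4}, {2}, {1,3,5,9} are disjoint, each induces a connected subgraph, and every pair is joined by at least one edge of G. Contracting each set to a single vertex therefore yields K_{4} as a minor, and since treewidth is minor-monotone, tw(G) ≥ tw(K_{4}) = 3. Combining the bounds, tw(G) = 3.

Treewidth 3.
One optimal decomposition is:
Bags: B1 = {4, 6, 7, 8}  B2 = {2, 4, 7, 8}  B3 = {2, 4, 5, 7}  B4 = {2, 4, 5, 9}  B5 = {2, 3, 5, 9}  B6 = {1, 3, 5, 9}
Tree: B1–B2, B2–B3, B3–B4, B4–B5, B5–B6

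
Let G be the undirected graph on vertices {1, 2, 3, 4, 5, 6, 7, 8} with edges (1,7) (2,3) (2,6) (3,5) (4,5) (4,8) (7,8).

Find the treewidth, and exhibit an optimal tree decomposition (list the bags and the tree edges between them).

Treewidth 1.
One optimal decomposition is:
Bags: B1 = {1, 7}  B2 = {7, 8}  B3 = {4, 8}  B4 = {4, 5}  B5 = {3, 5}  B6 = {2, 3}  B7 = {2, 6}
Tree: B1–B2, B2–B3, B3–B4, B4–B5, B5–B6, B6–B7

The largest bag has 2 vertices, giving width 1; this decomposition certifies tw(G) ≤ 1. G has an edge, so its treewidth is at least 1. Therefore the treewidth is 1.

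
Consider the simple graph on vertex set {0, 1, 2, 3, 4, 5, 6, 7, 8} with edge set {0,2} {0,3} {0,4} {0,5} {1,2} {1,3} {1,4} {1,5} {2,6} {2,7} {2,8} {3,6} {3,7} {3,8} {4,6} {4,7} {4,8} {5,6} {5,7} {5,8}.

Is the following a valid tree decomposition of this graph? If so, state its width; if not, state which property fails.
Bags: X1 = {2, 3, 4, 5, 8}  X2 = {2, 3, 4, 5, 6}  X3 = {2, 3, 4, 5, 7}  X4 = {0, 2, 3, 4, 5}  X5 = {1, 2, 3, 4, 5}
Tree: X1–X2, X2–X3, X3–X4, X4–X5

Yes; width 4.

Checking the three conditions: (i) the bags cover all of {0, 1, 2, 3, 4, 5, 6, 7, 8}; (ii) for each edge, some bag contains both endpoints; (iii) the bags containing any fixed vertex form a subtree. All hold, so the decomposition is valid with width 5 − 1 = 4.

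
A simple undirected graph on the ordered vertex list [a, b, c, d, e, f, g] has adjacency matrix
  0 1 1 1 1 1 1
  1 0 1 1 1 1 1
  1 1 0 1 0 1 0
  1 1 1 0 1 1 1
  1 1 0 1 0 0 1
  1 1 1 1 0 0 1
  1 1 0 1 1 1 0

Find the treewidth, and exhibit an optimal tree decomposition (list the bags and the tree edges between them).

Treewidth 4.
Bags: B1 = {a, b, c, d, f}  B2 = {a, b, d, f, g}  B3 = {a, b, d, e, g}
Tree: B1–B2, B2–B3

The largest bag has 5 vertices, giving width 4; this decomposition certifies tw(G) ≤ 4. On the other hand G contains the 5-clique {a, b, d, e, g}. A clique must lie in a single bag of any decomposition, so no decomposition can have width below 4. Therefore the treewidth is 4.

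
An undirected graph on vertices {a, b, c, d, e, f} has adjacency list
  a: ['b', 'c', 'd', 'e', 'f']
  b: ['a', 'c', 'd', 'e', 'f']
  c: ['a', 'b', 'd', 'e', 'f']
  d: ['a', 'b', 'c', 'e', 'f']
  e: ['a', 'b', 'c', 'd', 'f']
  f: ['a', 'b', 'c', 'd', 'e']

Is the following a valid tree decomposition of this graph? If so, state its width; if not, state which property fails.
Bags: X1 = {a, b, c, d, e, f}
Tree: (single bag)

Every vertex of G appears in some bag (union = {a, b, c, d, e, f}); every edge is covered by a bag; and for each vertex v the set of bags containing v is connected in the bag tree. The decomposition is therefore valid. The largest bag has 6 vertices, so the width is 5.

Yes; width 5.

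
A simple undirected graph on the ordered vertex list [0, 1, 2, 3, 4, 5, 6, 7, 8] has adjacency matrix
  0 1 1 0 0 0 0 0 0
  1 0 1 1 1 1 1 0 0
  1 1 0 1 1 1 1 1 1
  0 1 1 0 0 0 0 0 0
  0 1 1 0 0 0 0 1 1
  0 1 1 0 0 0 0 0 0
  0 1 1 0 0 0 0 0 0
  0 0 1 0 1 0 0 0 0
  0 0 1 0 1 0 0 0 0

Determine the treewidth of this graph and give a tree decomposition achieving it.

Each bag holds 3 vertices, so the decomposition has width 2, which upper-bounds the treewidth. Conversely, {2, 4, 8} is a clique of size 3, and the vertices of any clique must share a bag in every tree decomposition; so some bag has ≥ 3 vertices and tw(G) ≥ 2. Hence tw(G) = 2 exactly.

Treewidth 2.
Bags: B1 = {1, 2, 5}  B2 = {1, 2, 4}  B3 = {2, 4, 7}  B4 = {1, 2, 6}  B5 = {1, 2, 3}  B6 = {2, 4, 8}  B7 = {0, 1, 2}
Tree: B1–B2, B2–B3, B2–B4, B2–B5, B2–B6, B5–B7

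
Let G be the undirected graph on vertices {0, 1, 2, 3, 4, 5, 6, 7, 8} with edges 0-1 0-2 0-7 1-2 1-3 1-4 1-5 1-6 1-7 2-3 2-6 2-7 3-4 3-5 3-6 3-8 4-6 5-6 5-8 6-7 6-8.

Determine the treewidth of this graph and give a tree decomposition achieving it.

Treewidth 3.
Bags: B1 = {1, 2, 3, 6}  B2 = {1, 3, 4, 6}  B3 = {1, 3, 5, 6}  B4 = {1, 2, 6, 7}  B5 = {0, 1, 2, 7}  B6 = {3, 5, 6, 8}
Tree: B1–B2, B2–B3, B1–B4, B4–B5, B3–B6

The largest bag has 4 vertices, giving width 3; this decomposition certifies tw(G) ≤ 3. Conversely, {3, 5, 6, 8} is a clique of size 4, and the vertices of any clique must share a bag in every tree decomposition; so some bag has ≥ 4 vertices and tw(G) ≥ 3. Therefore the treewidth is 3.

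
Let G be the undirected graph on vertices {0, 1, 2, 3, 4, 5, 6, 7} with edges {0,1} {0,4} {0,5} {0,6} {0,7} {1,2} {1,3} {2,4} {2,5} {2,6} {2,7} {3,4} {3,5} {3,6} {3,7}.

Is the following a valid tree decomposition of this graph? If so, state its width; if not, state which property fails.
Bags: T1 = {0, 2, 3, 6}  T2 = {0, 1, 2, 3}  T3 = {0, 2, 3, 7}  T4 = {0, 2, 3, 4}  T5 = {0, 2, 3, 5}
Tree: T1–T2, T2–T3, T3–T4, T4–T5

Vertex coverage: the bags together contain {0, 1, 2, 3, 4, 5, 6, 7}, the full vertex set. Edge coverage: each edge of G has both endpoints in at least one bag. Running intersection: for every vertex, the bags containing it form a connected subtree. All three properties hold, so this is a valid tree decomposition of width max|bag| − 1 = 3, and hence tw(G) ≤ 3.

Yes; width 3.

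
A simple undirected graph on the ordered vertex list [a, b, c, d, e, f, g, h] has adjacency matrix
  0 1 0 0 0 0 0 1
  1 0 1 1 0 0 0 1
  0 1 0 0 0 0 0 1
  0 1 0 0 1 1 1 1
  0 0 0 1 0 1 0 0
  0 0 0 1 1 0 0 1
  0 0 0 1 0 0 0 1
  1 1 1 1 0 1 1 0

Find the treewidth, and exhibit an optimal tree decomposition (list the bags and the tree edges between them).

The largest bag has 3 vertices, giving width 2; this decomposition certifies tw(G) ≤ 2. Conversely, {d, e, f} is a clique of size 3, and the vertices of any clique must share a bag in every tree decomposition; so some bag has ≥ 3 vertices and tw(G) ≥ 2. Therefore the treewidth is 2.

Treewidth 2.
One such decomposition:
Bags: B1 = {d, e, f}  B2 = {d, f, h}  B3 = {b, d, h}  B4 = {d, g, h}  B5 = {b, c, h}  B6 = {a, b, h}
Tree: B1–B2, B2–B3, B3–B4, B3–B5, B5–B6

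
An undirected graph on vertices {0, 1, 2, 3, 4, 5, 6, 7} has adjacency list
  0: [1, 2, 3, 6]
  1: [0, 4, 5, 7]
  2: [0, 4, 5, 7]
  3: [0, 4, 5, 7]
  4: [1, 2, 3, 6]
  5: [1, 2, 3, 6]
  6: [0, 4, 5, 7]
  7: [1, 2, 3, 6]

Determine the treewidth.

A width-4 tree decomposition is:
Bags: B1 = {1, 2, 3, 4, 6}  B2 = {1, 2, 3, 6, 7}  B3 = {1, 2, 3, 5, 6}  B4 = {0, 1, 2, 3, 6}
Tree: B1–B2, B2–B3, B3–B4
The largest bag has 5 vertices, giving width 4; this decomposition certifies tw(G) ≤ 4. For the lower bound: the 5 vertex sets {1,4}, {2,7}, {5,6}, {3}, {0} are disjoint, each induces a connected subgraph, and every pair is joined by at least one edge of G. Contracting each set to a single vertex therefore yields K_{5} as a minor, and since treewidth is minor-monotone, tw(G) ≥ tw(K_{5}) = 4. Therefore the treewidth is 4.

4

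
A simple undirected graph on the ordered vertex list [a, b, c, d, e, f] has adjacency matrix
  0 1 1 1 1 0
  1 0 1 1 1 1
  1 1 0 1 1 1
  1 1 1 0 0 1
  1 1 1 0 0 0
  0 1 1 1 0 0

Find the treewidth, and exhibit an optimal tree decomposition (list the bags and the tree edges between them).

Treewidth 3.
Bags: B1 = {a, b, c, e}  B2 = {a, b, c, d}  B3 = {b, c, d, f}
Tree: B1–B2, B2–B3

Every bag has size at most 4, so the width is 4 − 1 = 3 and tw(G) ≤ 3. Conversely, {b, c, d, f} is a clique of size 4, and the vertices of any clique must share a bag in every tree decomposition; so some bag has ≥ 4 vertices and tw(G) ≥ 3. Combining the bounds, tw(G) = 3.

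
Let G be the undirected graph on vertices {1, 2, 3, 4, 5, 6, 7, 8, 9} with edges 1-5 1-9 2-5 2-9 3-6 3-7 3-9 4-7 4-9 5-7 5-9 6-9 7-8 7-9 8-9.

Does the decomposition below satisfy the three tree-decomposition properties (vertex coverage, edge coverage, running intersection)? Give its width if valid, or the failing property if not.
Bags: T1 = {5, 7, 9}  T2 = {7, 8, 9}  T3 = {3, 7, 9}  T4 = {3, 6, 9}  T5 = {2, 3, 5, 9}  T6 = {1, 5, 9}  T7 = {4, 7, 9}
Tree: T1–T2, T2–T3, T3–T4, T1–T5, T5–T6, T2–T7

A tree decomposition must satisfy three properties: every vertex lies in some bag; for every edge, both endpoints lie together in some bag; and for every vertex, the bags containing it form a connected subtree. Here bags containing vertex 3 are not connected in the tree, so the decomposition is invalid.

No — bags containing vertex 3 are not connected in the tree.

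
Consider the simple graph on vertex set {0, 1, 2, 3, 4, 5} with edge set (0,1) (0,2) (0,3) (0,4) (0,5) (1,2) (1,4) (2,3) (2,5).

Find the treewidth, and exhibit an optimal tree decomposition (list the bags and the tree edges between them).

Treewidth 2.
One optimal decomposition is:
Bags: B1 = {0, 2, 5}  B2 = {0, 1, 2}  B3 = {0, 2, 3}  B4 = {0, 1, 4}
Tree: B1–B2, B1–B3, B2–B4

The largest bag has 3 vertices, giving width 2; this decomposition certifies tw(G) ≤ 2. Conversely, {0, 1, 2} is a clique of size 3, and the vertices of any clique must share a bag in every tree decomposition; so some bag has ≥ 3 vertices and tw(G) ≥ 2. The upper and lower bounds meet at 2, so that is the treewidth.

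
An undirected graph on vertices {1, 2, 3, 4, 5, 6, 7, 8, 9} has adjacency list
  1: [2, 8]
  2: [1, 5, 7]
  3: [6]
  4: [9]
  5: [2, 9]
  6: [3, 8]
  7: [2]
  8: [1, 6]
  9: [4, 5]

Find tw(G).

1

A width-1 tree decomposition is:
Bags: B1 = {1, 2}  B2 = {2, 7}  B3 = {2, 5}  B4 = {1, 8}  B5 = {6, 8}  B6 = {5, 9}  B7 = {4, 9}  B8 = {3, 6}
Tree: B1–B2, B1–B3, B1–B4, B4–B5, B3–B6, B6–B7, B5–B8
The largest bag has 2 vertices, giving width 1; this decomposition certifies tw(G) ≤ 1. Any graph with an edge has treewidth ≥ 1, and G has the edge 2–1. Therefore the treewidth is 1.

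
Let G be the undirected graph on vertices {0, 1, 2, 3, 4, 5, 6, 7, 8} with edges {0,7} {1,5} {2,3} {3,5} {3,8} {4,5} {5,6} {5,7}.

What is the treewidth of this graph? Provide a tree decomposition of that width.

Every bag has size at most 2, so the width is 2 − 1 = 1 and tw(G) ≤ 1. G has an edge, so its treewidth is at least 1. The upper and lower bounds meet at 1, so that is the treewidth.

Treewidth 1.
One optimal decomposition is:
Bags: B1 = {5, 7}  B2 = {5, 6}  B3 = {0, 7}  B4 = {3, 5}  B5 = {4, 5}  B6 = {2, 3}  B7 = {3, 8}  B8 = {1, 5}
Tree: B1–B2, B1–B3, B2–B4, B4–B5, B4–B6, B6–B7, B4–B8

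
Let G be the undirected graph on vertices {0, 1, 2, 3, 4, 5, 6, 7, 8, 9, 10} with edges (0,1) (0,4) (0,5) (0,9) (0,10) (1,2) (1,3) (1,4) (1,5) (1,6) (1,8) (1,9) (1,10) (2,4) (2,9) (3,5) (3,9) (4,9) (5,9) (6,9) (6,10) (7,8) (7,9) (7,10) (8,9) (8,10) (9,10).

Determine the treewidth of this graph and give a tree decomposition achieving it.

Every bag has size at most 4, so the width is 4 − 1 = 3 and tw(G) ≤ 3. On the other hand G contains the 4-clique {0, 1, 9, 10}. A clique must lie in a single bag of any decomposition, so no decomposition can have width below 3. The upper and lower bounds meet at 3, so that is the treewidth.

Treewidth 3.
One such decomposition:
Bags: B1 = {0, 1, 9, 10}  B2 = {1, 6, 9, 10}  B3 = {0, 1, 4, 9}  B4 = {0, 1, 5, 9}  B5 = {1, 2, 4, 9}  B6 = {1, 8, 9, 10}  B7 = {1, 3, 5, 9}  B8 = {7, 8, 9, 10}
Tree: B1–B2, B1–B3, B3–B4, B3–B5, B2–B6, B4–B7, B6–B8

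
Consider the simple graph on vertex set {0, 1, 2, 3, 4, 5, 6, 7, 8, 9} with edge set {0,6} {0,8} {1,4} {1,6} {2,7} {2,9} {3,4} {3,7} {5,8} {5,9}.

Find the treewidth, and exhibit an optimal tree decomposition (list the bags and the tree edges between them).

Treewidth 2.
Bags: B1 = {1, 4, 6}  B2 = {0, 4, 6}  B3 = {0, 4, 8}  B4 = {4, 5, 8}  B5 = {4, 5, 9}  B6 = {2, 4, 9}  B7 = {2, 4, 7}  B8 = {3, 4, 7}
Tree: B1–B2, B2–B3, B3–B4, B4–B5, B5–B6, B6–B7, B7–B8

Each bag holds 3 vertices, so the decomposition has width 2, which upper-bounds the treewidth. The edges 4–1–6–0–8–5–9–2–7–3–4 form a cycle, so G is not a tree and its treewidth is at least 2. Hence tw(G) = 2 exactly.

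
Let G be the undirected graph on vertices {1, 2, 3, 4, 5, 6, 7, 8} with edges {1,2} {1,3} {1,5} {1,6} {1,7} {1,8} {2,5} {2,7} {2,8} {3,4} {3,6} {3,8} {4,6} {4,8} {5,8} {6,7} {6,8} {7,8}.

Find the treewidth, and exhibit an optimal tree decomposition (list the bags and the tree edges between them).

Treewidth 3.
One such decomposition:
Bags: B1 = {1, 2, 5, 8}  B2 = {1, 2, 7, 8}  B3 = {1, 6, 7, 8}  B4 = {1, 3, 6, 8}  B5 = {3, 4, 6, 8}
Tree: B1–B2, B2–B3, B3–B4, B4–B5

The largest bag has 4 vertices, giving width 3; this decomposition certifies tw(G) ≤ 3. On the other hand G contains the 4-clique {1, 2, 5, 8}. A clique must lie in a single bag of any decomposition, so no decomposition can have width below 3. Therefore the treewidth is 3.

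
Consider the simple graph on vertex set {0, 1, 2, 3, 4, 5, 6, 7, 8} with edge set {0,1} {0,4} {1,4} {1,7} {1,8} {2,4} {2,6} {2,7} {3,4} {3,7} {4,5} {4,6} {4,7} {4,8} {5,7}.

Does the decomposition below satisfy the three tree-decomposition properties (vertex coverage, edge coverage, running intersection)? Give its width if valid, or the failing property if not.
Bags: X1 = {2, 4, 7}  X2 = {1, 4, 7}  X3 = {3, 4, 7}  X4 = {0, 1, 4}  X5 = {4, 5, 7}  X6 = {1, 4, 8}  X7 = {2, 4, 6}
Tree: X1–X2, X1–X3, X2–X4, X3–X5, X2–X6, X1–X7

Yes; width 2.

Vertex coverage: the bags together contain {0, 1, 2, 3, 4, 5, 6, 7, 8}, the full vertex set. Edge coverage: each edge of G has both endpoints in at least one bag. Running intersection: for every vertex, the bags containing it form a connected subtree. All three properties hold, so this is a valid tree decomposition of width max|bag| − 1 = 2, and hence tw(G) ≤ 2.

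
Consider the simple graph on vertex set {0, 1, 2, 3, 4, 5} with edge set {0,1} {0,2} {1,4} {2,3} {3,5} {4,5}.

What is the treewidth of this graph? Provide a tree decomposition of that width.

Every bag has size at most 3, so the width is 3 − 1 = 2 and tw(G) ≤ 2. The edges 1–4–5–3–2–0–1 form a cycle, so G is not a tree and its treewidth is at least 2. Combining the bounds, tw(G) = 2.

Treewidth 2.
One optimal decomposition is:
Bags: B1 = {1, 4, 5}  B2 = {1, 3, 5}  B3 = {1, 2, 3}  B4 = {0, 1, 2}
Tree: B1–B2, B2–B3, B3–B4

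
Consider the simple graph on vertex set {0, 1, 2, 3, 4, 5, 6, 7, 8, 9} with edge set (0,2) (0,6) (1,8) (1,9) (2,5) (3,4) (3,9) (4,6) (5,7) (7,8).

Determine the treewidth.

A width-2 tree decomposition is:
Bags: B1 = {0, 2, 5}  B2 = {0, 5, 7}  B3 = {0, 7, 8}  B4 = {0, 1, 8}  B5 = {0, 1, 9}  B6 = {0, 3, 9}  B7 = {0, 3, 4}  B8 = {0, 4, 6}
Tree: B1–B2, B2–B3, B3–B4, B4–B5, B5–B6, B6–B7, B7–B8
Each bag holds 3 vertices, so the decomposition has width 2, which upper-bounds the treewidth. For the lower bound, G contains the cycle 0–2–5–7–8–1–9–3–4–6–0, so G is not a forest; only forests have treewidth ≤ 1, hence tw(G) ≥ 2. The upper and lower bounds meet at 2, so that is the treewidth.

2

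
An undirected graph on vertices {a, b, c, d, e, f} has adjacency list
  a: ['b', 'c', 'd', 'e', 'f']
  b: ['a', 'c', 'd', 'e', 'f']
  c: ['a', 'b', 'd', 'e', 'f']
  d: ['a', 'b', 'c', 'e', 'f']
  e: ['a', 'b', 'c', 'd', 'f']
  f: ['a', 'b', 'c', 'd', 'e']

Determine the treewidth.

5

A width-5 tree decomposition is:
Bags: B1 = {a, b, c, d, e, f}
Tree: (single bag)
With just one bag of size 6, the width is 6 − 1 = 5, so tw(G) ≤ 5. For the lower bound, the 6 vertices {a, b, c, d, e, f} are pairwise adjacent, and any tree decomposition puts a clique entirely inside one bag — forcing width ≥ 5. Therefore the treewidth is 5.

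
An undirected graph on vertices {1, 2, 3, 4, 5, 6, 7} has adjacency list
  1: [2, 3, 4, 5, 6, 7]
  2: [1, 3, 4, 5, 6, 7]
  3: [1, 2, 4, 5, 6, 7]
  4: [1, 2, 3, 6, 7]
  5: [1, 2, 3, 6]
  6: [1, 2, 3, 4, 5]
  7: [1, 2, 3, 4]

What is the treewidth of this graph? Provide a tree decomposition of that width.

Each bag holds 5 vertices, so the decomposition has width 4, which upper-bounds the treewidth. For the lower bound, the 5 vertices {1, 2, 3, 4, 6} are pairwise adjacent, and any tree decomposition puts a clique entirely inside one bag — forcing width ≥ 4. Combining the bounds, tw(G) = 4.

Treewidth 4.
One optimal decomposition is:
Bags: B1 = {1, 2, 3, 4, 6}  B2 = {1, 2, 3, 4, 7}  B3 = {1, 2, 3, 5, 6}
Tree: B1–B2, B1–B3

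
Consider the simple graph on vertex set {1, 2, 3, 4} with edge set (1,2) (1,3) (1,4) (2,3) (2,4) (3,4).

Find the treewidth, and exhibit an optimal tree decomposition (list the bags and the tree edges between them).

A single bag containing all 4 vertices is trivially a valid decomposition of width 3. For the lower bound, the 4 vertices {1, 2, 3, 4} are pairwise adjacent, and any tree decomposition puts a clique entirely inside one bag — forcing width ≥ 3. Combining the bounds, tw(G) = 3.

Treewidth 3.
One such decomposition:
Bags: B1 = {1, 2, 3, 4}
Tree: (single bag)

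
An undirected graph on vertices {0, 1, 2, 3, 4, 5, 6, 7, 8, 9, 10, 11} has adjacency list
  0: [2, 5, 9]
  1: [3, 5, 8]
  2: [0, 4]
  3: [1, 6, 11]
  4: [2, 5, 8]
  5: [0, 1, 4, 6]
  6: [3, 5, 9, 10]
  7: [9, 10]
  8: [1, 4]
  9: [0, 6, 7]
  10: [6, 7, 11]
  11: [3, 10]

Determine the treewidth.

3

A width-3 tree decomposition is:
Bags: B1 = {7, 9, 10, 11}  B2 = {6, 9, 10, 11}  B3 = {3, 6, 9, 11}  B4 = {0, 3, 6, 9}  B5 = {0, 3, 5, 6}  B6 = {0, 1, 3, 5}  B7 = {0, 1, 2, 5}  B8 = {1, 2, 4, 5}  B9 = {1, 2, 4, 8}
Tree: B1–B2, B2–B3, B3–B4, B4–B5, B5–B6, B6–B7, B7–B8, B8–B9
The largest bag has 4 vertices, giving width 3; this decomposition certifies tw(G) ≤ 3. For the lower bound: the 4 vertex sets {7,10,11}, {9}, {6}, {0,1,3,5} are disjoint, each induces a connected subgraph, and every pair is joined by at least one edge of G. Contracting each set to a single vertex therefore yields K_{4} as a minor, and since treewidth is minor-monotone, tw(G) ≥ tw(K_{4}) = 3. The upper and lower bounds meet at 3, so that is the treewidth.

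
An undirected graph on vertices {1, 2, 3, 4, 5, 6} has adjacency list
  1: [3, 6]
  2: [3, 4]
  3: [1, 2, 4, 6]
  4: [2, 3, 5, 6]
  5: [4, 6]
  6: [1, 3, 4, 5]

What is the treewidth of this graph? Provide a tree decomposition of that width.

Treewidth 2.
One optimal decomposition is:
Bags: B1 = {1, 3, 6}  B2 = {3, 4, 6}  B3 = {2, 3, 4}  B4 = {4, 5, 6}
Tree: B1–B2, B2–B3, B2–B4

The largest bag has 3 vertices, giving width 2; this decomposition certifies tw(G) ≤ 2. On the other hand G contains the 3-clique {1, 3, 6}. A clique must lie in a single bag of any decomposition, so no decomposition can have width below 2. Therefore the treewidth is 2.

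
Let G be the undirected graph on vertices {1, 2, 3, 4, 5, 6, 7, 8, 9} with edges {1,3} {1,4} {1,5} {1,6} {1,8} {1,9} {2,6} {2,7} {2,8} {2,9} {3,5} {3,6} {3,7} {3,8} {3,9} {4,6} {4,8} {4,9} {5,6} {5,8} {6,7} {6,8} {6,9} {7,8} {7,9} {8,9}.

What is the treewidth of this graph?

4

A width-4 tree decomposition is:
Bags: B1 = {1, 3, 6, 8, 9}  B2 = {3, 6, 7, 8, 9}  B3 = {1, 4, 6, 8, 9}  B4 = {2, 6, 7, 8, 9}  B5 = {1, 3, 5, 6, 8}
Tree: B1–B2, B1–B3, B2–B4, B1–B5
Each bag holds 5 vertices, so the decomposition has width 4, which upper-bounds the treewidth. Conversely, {1, 3, 6, 8, 9} is a clique of size 5, and the vertices of any clique must share a bag in every tree decomposition; so some bag has ≥ 5 vertices and tw(G) ≥ 4. The upper and lower bounds meet at 4, so that is the treewidth.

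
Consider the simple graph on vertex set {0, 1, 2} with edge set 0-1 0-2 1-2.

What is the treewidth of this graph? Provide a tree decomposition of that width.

Treewidth 2.
Bags: B1 = {0, 1, 2}
Tree: (single bag)

With just one bag of size 3, the width is 3 − 1 = 2, so tw(G) ≤ 2. For the lower bound, the 3 vertices {0, 1, 2} are pairwise adjacent, and any tree decomposition puts a clique entirely inside one bag — forcing width ≥ 2. Combining the bounds, tw(G) = 2.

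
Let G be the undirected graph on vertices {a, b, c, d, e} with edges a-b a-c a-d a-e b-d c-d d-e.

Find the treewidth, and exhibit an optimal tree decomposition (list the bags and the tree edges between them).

The largest bag has 3 vertices, giving width 2; this decomposition certifies tw(G) ≤ 2. For the lower bound, the 3 vertices {a, d, e} are pairwise adjacent, and any tree decomposition puts a clique entirely inside one bag — forcing width ≥ 2. Therefore the treewidth is 2.

Treewidth 2.
Bags: B1 = {a, c, d}  B2 = {a, b, d}  B3 = {a, d, e}
Tree: B1–B2, B2–B3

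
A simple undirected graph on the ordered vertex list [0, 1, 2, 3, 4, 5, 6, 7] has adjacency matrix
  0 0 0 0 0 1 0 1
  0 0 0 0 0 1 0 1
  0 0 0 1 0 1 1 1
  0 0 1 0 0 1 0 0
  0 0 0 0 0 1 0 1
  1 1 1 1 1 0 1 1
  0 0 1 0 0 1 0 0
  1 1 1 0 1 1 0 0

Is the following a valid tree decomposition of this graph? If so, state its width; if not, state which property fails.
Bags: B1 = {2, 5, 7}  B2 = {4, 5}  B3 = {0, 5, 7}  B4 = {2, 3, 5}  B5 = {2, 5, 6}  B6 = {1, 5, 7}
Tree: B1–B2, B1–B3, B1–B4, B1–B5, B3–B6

A tree decomposition must satisfy three properties: every vertex lies in some bag; for every edge, both endpoints lie together in some bag; and for every vertex, the bags containing it form a connected subtree. Here edge (7,4) lies in no bag, so the decomposition is invalid.

No — edge (7,4) lies in no bag.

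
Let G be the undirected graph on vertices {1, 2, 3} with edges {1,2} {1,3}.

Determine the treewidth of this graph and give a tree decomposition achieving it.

The largest bag has 2 vertices, giving width 1; this decomposition certifies tw(G) ≤ 1. G has an edge, so its treewidth is at least 1. The upper and lower bounds meet at 1, so that is the treewidth.

Treewidth 1.
One optimal decomposition is:
Bags: B1 = {1, 2}  B2 = {1, 3}
Tree: B1–B2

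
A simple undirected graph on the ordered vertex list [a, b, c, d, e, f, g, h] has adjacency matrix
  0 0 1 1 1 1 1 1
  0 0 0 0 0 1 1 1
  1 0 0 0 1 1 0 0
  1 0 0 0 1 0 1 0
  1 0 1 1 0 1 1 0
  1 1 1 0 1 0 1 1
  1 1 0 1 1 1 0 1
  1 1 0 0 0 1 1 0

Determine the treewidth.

A width-3 tree decomposition is:
Bags: B1 = {a, d, e, g}  B2 = {a, e, f, g}  B3 = {a, f, g, h}  B4 = {a, c, e, f}  B5 = {b, f, g, h}
Tree: B1–B2, B2–B3, B2–B4, B3–B5
Every bag has size at most 4, so the width is 4 − 1 = 3 and tw(G) ≤ 3. On the other hand G contains the 4-clique {a, d, e, g}. A clique must lie in a single bag of any decomposition, so no decomposition can have width below 3. The upper and lower bounds meet at 3, so that is the treewidth.

3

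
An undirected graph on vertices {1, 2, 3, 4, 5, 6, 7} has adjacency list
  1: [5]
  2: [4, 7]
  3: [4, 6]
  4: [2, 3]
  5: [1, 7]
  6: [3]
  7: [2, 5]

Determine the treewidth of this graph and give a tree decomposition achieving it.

Each bag holds 2 vertices, so the decomposition has width 1, which upper-bounds the treewidth. Since G has at least one edge (e.g. 1–5), it is not an edgeless graph, so tw(G) ≥ 1. Combining the bounds, tw(G) = 1.

Treewidth 1.
One optimal decomposition is:
Bags: B1 = {1, 5}  B2 = {5, 7}  B3 = {2, 7}  B4 = {2, 4}  B5 = {3, 4}  B6 = {3, 6}
Tree: B1–B2, B2–B3, B3–B4, B4–B5, B5–B6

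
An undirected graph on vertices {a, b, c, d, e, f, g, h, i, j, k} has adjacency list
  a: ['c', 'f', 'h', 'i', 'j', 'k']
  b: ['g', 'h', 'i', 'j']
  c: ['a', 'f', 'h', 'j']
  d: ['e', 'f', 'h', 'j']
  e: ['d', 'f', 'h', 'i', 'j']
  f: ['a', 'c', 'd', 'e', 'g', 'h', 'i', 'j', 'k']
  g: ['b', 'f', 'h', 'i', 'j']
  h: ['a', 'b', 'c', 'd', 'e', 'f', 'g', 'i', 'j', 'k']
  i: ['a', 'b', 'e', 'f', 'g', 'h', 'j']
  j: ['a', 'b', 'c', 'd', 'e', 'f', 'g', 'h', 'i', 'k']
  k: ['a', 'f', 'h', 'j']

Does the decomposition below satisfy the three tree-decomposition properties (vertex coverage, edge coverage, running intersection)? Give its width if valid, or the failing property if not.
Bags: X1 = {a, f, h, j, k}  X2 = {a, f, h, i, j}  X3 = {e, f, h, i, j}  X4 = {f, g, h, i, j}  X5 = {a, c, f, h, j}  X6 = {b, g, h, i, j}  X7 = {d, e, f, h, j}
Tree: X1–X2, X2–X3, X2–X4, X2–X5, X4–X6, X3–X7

Checking the three conditions: (i) the bags cover all of {a, b, c, d, e, f, g, h, i, j, k}; (ii) for each edge, some bag contains both endpoints; (iii) the bags containing any fixed vertex form a subtree. All hold, so the decomposition is valid with width 5 − 1 = 4.

Yes; width 4.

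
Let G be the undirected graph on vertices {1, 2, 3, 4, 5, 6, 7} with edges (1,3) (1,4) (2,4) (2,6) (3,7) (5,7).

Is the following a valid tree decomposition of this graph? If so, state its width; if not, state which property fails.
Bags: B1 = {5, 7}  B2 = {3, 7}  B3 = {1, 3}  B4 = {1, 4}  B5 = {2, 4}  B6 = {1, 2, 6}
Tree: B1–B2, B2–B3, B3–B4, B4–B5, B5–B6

No — bags containing vertex 1 are not connected in the tree.

A tree decomposition must satisfy three properties: every vertex lies in some bag; for every edge, both endpoints lie together in some bag; and for every vertex, the bags containing it form a connected subtree. Here bags containing vertex 1 are not connected in the tree, so the decomposition is invalid.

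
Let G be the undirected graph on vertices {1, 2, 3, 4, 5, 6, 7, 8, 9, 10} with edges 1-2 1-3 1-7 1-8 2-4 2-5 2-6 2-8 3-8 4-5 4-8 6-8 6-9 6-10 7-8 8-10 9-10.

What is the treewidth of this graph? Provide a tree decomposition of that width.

Every bag has size at most 3, so the width is 3 − 1 = 2 and tw(G) ≤ 2. On the other hand G contains the 3-clique {1, 2, 8}. A clique must lie in a single bag of any decomposition, so no decomposition can have width below 2. Hence tw(G) = 2 exactly.

Treewidth 2.
Bags: B1 = {2, 4, 8}  B2 = {2, 6, 8}  B3 = {1, 2, 8}  B4 = {1, 3, 8}  B5 = {2, 4, 5}  B6 = {1, 7, 8}  B7 = {6, 8, 10}  B8 = {6, 9, 10}
Tree: B1–B2, B2–B3, B3–B4, B1–B5, B4–B6, B2–B7, B7–B8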